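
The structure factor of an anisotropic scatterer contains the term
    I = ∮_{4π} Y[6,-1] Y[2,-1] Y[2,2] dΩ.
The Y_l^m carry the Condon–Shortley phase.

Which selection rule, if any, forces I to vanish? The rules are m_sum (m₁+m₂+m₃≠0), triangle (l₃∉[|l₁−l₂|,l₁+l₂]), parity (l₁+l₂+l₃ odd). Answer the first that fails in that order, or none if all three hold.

triangle

Σmᵢ = 0  ✓
l₃∈[|l₁−l₂|,l₁+l₂]=[4,8], have l₃=2  ✗
Σlᵢ = 10 ⇒ even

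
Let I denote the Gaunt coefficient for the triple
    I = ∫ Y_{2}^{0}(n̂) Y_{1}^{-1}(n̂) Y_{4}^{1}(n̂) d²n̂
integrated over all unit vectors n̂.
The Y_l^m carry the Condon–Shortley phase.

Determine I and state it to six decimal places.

|2−1|≤4≤2+1 violated ⇒ I = 0

0.000000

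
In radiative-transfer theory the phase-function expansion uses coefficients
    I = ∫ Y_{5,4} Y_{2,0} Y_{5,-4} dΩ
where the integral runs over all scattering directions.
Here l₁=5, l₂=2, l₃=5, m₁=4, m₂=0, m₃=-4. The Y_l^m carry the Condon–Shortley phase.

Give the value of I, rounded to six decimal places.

-0.097044

Checks pass: Σm=0; 12 even; l₃=5∈[3,7].
(2·5+1)(2·2+1)(2·5+1) = 605
Δ: 2! 8! 2! / 13! → 1/38610
sum: t=0:+1/2880 t=1:−1/576 t=2:+1/2880 = -1/960
3j²(5 2 5; 0 0 0) = Δ·Π!·Σ² = 10/429  (sign +1)
sum: t=0:+1/20160 t=1:−1/40320 = 1/40320
3j²(5 2 5; 4 0 -4) = Δ·Π!·Σ² = 6/715  (sign -1)
combine: 4πI² = 605·10/429·6/715 = 20/169
take √, sign -1: I = -0.09704356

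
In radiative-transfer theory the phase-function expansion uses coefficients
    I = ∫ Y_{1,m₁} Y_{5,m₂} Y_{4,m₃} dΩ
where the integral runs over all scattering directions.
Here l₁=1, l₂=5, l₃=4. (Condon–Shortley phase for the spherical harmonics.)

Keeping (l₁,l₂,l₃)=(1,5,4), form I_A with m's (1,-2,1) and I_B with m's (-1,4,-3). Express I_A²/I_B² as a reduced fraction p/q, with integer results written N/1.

7/12

Shared (l₁,l₂,l₃)=(1,5,4): N and (l;000)² cancel in I_A²/I_B².
A: Δ = 2!·0!·8!/11! = 1/495; Racah Σ t=0..0: t=0:+1/1440 = 1/1440; ⇒ 3j(1 5 4; 1 -2 1)² = 7/165, sgn -1
B: Δ = 2!·0!·8!/11! = 1/495; Racah Σ t=2..2: t=2:+1/10080 = 1/10080; ⇒ 3j(1 5 4; -1 4 -3)² = 4/55, sgn -1
I_A²/I_B² = (7/165)/(4/55) = 7/12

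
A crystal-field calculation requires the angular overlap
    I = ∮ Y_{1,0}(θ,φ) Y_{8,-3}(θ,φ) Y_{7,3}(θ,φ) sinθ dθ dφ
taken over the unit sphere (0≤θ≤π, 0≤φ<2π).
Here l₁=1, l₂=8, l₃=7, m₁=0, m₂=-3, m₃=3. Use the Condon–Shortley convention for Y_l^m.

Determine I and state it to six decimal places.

-0.226917

m-sum 0 ✓  L=16 even ✓  7≤7≤9 ✓
Π(2lᵢ+1) = 3×17×15 = 765
triangle coeff Δ(1,8,7) = 1/2040
Σ_t [1,1]: t=1:−1/25401600 = -1/25401600
(3j)²=8/255 [(1 8 7; 0 0 0)], sign=+1
Σ_t [1,1]: t=1:−1/87091200 = -1/87091200
(3j)²=11/408 [(1 8 7; 0 -3 3)], sign=-1
⇒ 4πI² = 11/17
I = (-1)√(11/17/(4π)) = -0.22691696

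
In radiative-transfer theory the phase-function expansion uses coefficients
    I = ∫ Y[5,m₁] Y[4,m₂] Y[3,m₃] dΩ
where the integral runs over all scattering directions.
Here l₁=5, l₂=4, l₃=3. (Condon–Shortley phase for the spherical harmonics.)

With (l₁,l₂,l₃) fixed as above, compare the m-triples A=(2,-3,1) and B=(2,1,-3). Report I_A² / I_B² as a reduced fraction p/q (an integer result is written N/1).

Shared (l₁,l₂,l₃)=(5,4,3): N and (l;000)² cancel in I_A²/I_B².
A: Δ = 6!·4!·2!/13! = 1/180180; Racah Σ t=0..1: t=0:+1/4320 t=1:−1/960 = -7/8640; ⇒ 3j(5 4 3; 2 -3 1)² = 343/12870, sgn -1
B: Δ = 6!·4!·2!/13! = 1/180180; Racah Σ t=3..3: t=3:−1/1728 = -1/1728; ⇒ 3j(5 4 3; 2 1 -3)² = 25/858, sgn -1
I_A²/I_B² = (343/12870)/(25/858) = 343/375

343/375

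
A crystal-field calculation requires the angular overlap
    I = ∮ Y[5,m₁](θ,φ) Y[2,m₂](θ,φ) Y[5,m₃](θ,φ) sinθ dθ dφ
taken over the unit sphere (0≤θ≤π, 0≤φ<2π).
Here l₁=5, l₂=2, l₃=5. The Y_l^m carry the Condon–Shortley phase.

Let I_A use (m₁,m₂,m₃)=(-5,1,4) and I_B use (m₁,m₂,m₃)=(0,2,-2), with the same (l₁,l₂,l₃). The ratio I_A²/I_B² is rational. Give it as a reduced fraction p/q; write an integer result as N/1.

Same 5,2,5: normalisation and zero-m 3j drop out of the ratio.
A: Δ: 2! 8! 2! / 13! → 1/38610; sum: t=2:+1/80640 = 1/80640; 3j²(5 2 5; -5 1 4) = Δ·Π!·Σ² = 9/286  (sign -1)
B: Δ: 2! 8! 2! / 13! → 1/38610; sum: t=2:+1/2880 = 1/2880; 3j²(5 2 5; 0 2 -2) = Δ·Π!·Σ² = 14/429  (sign -1)
I_A²/I_B² = (9/286)/(14/429) = 27/28

27/28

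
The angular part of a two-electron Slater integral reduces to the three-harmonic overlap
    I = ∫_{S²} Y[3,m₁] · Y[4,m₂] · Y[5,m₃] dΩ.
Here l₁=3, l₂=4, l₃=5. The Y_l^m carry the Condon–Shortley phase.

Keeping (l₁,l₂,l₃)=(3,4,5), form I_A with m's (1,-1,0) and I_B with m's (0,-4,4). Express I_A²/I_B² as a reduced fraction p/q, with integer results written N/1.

Shared (l₁,l₂,l₃)=(3,4,5): N and (l;000)² cancel in I_A²/I_B².
A: Δ = 2!·4!·6!/13! = 1/180180; Racah Σ t=0..2: t=0:+1/288 t=1:−1/288 t=2:+1/5760 = 1/5760; ⇒ 3j(3 4 5; 1 -1 0)² = 1/12012, sgn -1
B: Δ = 2!·4!·6!/13! = 1/180180; Racah Σ t=0..0: t=0:+1/8640 = 1/8640; ⇒ 3j(3 4 5; 0 -4 4)² = 28/715, sgn -1
I_A²/I_B² = (1/12012)/(28/715) = 5/2352

5/2352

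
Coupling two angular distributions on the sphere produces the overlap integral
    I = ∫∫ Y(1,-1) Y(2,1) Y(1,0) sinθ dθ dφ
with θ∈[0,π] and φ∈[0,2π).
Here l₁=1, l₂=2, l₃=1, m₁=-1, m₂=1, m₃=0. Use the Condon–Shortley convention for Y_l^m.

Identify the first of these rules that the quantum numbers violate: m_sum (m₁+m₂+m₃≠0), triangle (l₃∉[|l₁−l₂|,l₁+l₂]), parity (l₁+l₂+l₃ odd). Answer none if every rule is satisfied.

none

Σmᵢ = 0  ✓
l₃∈[|l₁−l₂|,l₁+l₂]=[1,3], have l₃=1  ✓
Σlᵢ = 4 ⇒ even  ✓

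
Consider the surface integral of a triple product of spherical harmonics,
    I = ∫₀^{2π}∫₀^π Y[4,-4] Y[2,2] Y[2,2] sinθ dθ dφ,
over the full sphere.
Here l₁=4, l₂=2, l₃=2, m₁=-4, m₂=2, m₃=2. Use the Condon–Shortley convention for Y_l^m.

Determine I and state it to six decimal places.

0.337168

Rules hold: Σm=0, L=8 even, 2≤2≤6.
N = 9·5·5 = 225
Δ = 4!·4!·0!/9! = 1/630
Racah Σ t=2..2: t=2:+1/16 = 1/16
⇒ 3j(4 2 2; 0 0 0)² = 2/35, sgn +1
Racah Σ t=4..4: t=4:+1/576 = 1/576
⇒ 3j(4 2 2; -4 2 2)² = 1/9, sgn +1
4πI² = N·(3j₀)²·(3jₘ)² = 10/7
I = +1·√(1.42857/4π) = 0.33716777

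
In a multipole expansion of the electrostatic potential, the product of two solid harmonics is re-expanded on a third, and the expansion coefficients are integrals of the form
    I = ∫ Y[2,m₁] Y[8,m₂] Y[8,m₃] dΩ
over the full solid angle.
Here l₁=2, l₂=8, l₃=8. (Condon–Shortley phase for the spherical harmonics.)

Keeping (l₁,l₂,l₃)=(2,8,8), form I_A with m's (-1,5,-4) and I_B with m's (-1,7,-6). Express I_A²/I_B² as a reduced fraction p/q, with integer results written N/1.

54/65

l's match ⇒ only the (l;m) 3-j factors differ between A and B.
A: triangle coeff Δ(2,8,8) = 1/348840; Σ_t [1,2]: t=1:−1/1916006400 t=2:+1/479001600 = 1/638668800; (3j)²=117/6460 [(2 8 8; -1 5 -4)], sign=+1
B: triangle coeff Δ(2,8,8) = 1/348840; Σ_t [1,2]: t=1:−1/174356582400 t=2:+1/12454041600 = 1/13412044800; (3j)²=169/7752 [(2 8 8; -1 7 -6)], sign=+1
I_A²/I_B² = (117/6460)/(169/7752) = 54/65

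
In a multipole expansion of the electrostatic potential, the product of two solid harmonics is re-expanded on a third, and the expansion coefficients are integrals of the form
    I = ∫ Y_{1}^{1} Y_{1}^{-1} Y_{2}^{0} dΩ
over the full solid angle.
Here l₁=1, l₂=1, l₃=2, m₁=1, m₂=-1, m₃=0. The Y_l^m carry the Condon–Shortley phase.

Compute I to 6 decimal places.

Rules hold: Σm=0, L=4 even, 0≤2≤2.
N = 3·3·5 = 45
Δ = 0!·2!·2!/5! = 1/30
Racah Σ t=0..0: t=0:+1/1 = 1/1
⇒ 3j(1 1 2; 0 0 0)² = 2/15, sgn +1
Racah Σ t=0..0: t=0:+1/4 = 1/4
⇒ 3j(1 1 2; 1 -1 0)² = 1/30, sgn +1
4πI² = N·(3j₀)²·(3jₘ)² = 1/5
I = +1·√(0.2/4π) = 0.12615663

0.126157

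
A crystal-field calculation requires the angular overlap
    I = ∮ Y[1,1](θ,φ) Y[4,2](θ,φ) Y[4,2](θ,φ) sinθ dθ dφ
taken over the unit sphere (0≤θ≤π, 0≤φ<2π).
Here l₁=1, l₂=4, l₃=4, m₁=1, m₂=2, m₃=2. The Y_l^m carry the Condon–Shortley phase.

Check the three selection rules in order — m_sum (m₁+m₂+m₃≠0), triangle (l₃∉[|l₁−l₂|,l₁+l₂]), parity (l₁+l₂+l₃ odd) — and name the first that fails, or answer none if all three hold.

Σmᵢ = 5  ✗
l₃∈[|l₁−l₂|,l₁+l₂]=[3,5], have l₃=4
Σlᵢ = 9 ⇒ odd

m_sum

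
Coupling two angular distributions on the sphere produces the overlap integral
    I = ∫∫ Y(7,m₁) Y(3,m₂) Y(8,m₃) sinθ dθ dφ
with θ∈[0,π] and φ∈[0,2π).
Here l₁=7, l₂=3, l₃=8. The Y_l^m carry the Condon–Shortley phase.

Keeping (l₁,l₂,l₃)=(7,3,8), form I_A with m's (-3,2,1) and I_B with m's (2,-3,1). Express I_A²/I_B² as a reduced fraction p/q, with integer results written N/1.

Shared (l₁,l₂,l₃)=(7,3,8): N and (l;000)² cancel in I_A²/I_B².
A: Δ = 2!·12!·4!/19! = 1/5290740; Racah Σ t=1..2: t=1:−1/52254720 t=2:+1/11612160 = 1/14929920; ⇒ 3j(7 3 8; -3 2 1)² = 1225/75582, sgn -1
B: Δ = 2!·12!·4!/19! = 1/5290740; Racah Σ t=0..0: t=0:+1/29030400 = 1/29030400; ⇒ 3j(7 3 8; 2 -3 1)² = 54/4199, sgn -1
I_A²/I_B² = (1225/75582)/(54/4199) = 1225/972

1225/972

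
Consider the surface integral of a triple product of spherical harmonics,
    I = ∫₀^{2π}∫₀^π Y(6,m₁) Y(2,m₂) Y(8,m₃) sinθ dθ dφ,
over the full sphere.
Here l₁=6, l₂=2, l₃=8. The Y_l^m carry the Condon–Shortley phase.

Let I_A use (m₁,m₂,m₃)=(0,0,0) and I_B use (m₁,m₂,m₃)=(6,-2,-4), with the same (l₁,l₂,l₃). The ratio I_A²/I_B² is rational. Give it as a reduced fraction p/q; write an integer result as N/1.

Same 6,2,8: normalisation and zero-m 3j drop out of the ratio.
A: Δ: 0! 12! 4! / 17! → 1/30940; sum: t=0:+1/2073600 = 1/2073600; 3j²(6 2 8; 0 0 0) = Δ·Π!·Σ² = 28/1105  (sign +1)
B: Δ: 0! 12! 4! / 17! → 1/30940; sum: t=0:+1/11496038400 = 1/11496038400; 3j²(6 2 8; 6 -2 -4) = Δ·Π!·Σ² = 1/30940  (sign +1)
I_A²/I_B² = (28/1105)/(1/30940) = 784/1

784/1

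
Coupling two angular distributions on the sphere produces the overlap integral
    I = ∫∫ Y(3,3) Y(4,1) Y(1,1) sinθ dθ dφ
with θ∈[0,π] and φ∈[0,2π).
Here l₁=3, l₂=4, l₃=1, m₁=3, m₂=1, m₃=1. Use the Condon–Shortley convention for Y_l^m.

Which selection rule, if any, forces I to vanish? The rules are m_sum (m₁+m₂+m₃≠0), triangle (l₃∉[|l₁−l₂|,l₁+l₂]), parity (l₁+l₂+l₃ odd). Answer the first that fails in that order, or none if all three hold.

m₁+m₂+m₃ = 3 + 1 + 1 = 5  ✗
triangle: |3−4|=1 ≤ l₃=1 ≤ 3+4=7
parity: l₁+l₂+l₃ = 8 is even

m_sum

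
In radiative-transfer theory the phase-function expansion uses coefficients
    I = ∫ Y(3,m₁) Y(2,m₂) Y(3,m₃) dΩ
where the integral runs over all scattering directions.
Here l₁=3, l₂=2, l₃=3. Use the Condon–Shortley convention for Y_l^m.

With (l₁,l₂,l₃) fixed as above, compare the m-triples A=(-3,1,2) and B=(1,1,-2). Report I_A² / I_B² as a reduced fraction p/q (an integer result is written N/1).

l's match ⇒ only the (l;m) 3-j factors differ between A and B.
A: triangle coeff Δ(3,2,3) = 1/3780; Σ_t [2,2]: t=2:+1/48 = 1/48; (3j)²=5/84 [(3 2 3; -3 1 2)], sign=-1
B: triangle coeff Δ(3,2,3) = 1/3780; Σ_t [1,2]: t=1:−1/12 t=2:+1/48 = -1/16; (3j)²=1/28 [(3 2 3; 1 1 -2)], sign=+1
I_A²/I_B² = (5/84)/(1/28) = 5/3

5/3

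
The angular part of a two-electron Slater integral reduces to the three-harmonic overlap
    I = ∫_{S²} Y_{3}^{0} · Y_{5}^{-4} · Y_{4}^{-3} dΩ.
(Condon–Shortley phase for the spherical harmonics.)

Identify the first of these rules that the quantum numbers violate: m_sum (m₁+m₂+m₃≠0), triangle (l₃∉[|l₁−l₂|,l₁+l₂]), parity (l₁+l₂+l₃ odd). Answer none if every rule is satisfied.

m_sum

m₁+m₂+m₃ = 0 − 4 − 3 = -7  ✗
triangle: |3−5|=2 ≤ l₃=4 ≤ 3+5=8
parity: l₁+l₂+l₃ = 12 is even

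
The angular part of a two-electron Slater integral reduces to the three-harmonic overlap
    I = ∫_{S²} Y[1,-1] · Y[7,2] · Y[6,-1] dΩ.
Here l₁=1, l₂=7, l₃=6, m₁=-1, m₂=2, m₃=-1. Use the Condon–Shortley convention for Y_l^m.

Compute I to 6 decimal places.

Rules hold: Σm=0, L=14 even, 6≤6≤8.
N = 3·15·13 = 585
Δ = 2!·0!·12!/15! = 1/1365
Racah Σ t=1..1: t=1:−1/518400 = -1/518400
⇒ 3j(1 7 6; 0 0 0)² = 7/195, sgn -1
Racah Σ t=2..2: t=2:+1/1209600 = 1/1209600
⇒ 3j(1 7 6; -1 2 -1)² = 12/455, sgn -1
4πI² = N·(3j₀)²·(3jₘ)² = 36/65
I = +1·√(0.553846/4π) = 0.20993732

0.209937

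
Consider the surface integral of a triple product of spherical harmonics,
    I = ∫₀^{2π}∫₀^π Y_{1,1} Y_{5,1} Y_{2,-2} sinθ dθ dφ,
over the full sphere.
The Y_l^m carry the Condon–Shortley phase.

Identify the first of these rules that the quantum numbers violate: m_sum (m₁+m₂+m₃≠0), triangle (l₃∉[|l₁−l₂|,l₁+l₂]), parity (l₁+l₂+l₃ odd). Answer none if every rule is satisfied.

azimuthal sum: 1 + 1 − 2 = 0  ✓
4 ≤ 2 ≤ 6 (triangle on l)  ✗
L = 1 + 5 + 2 = 8 (even)

triangle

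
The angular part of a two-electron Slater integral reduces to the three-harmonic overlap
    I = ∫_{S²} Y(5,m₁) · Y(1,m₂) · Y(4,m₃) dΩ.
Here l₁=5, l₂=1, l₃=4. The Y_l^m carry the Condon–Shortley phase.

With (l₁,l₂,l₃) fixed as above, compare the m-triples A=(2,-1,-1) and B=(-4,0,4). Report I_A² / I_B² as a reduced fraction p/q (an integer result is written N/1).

7/3

Same 5,1,4: normalisation and zero-m 3j drop out of the ratio.
A: Δ: 2! 8! 0! / 11! → 1/495; sum: t=0:+1/1440 = 1/1440; 3j²(5 1 4; 2 -1 -1) = Δ·Π!·Σ² = 7/165  (sign -1)
B: Δ: 2! 8! 0! / 11! → 1/495; sum: t=1:−1/40320 = -1/40320; 3j²(5 1 4; -4 0 4) = Δ·Π!·Σ² = 1/55  (sign -1)
I_A²/I_B² = (7/165)/(1/55) = 7/3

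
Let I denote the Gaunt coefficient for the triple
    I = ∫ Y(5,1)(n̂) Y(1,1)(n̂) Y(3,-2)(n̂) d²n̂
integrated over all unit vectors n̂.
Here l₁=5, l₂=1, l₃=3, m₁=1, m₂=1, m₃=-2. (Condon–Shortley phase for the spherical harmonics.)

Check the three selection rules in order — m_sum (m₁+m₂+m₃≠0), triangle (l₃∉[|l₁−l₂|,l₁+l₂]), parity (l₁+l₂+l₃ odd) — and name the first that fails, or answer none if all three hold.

Σmᵢ = 0  ✓
l₃∈[|l₁−l₂|,l₁+l₂]=[4,6], have l₃=3  ✗
Σlᵢ = 9 ⇒ odd

triangle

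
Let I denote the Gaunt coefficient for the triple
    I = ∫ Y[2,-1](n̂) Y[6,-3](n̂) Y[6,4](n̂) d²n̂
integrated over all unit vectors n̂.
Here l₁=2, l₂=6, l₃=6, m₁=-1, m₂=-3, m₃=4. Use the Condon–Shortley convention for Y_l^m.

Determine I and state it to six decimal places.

0.179515

m-sum 0 ✓  L=14 even ✓  4≤6≤8 ✓
Π(2lᵢ+1) = 5×13×13 = 845
triangle coeff Δ(2,6,6) = 1/90090
Σ_t [0,2]: t=0:+1/69120 t=1:−1/14400 t=2:+1/69120 = -7/172800
(3j)²=14/715 [(2 6 6; 0 0 0)], sign=-1
Σ_t [1,2]: t=1:−1/161280 t=2:+1/725760 = -1/207360
(3j)²=7/286 [(2 6 6; -1 -3 4)], sign=-1
⇒ 4πI² = 49/121
I = (+1)√(49/121/(4π)) = 0.17951487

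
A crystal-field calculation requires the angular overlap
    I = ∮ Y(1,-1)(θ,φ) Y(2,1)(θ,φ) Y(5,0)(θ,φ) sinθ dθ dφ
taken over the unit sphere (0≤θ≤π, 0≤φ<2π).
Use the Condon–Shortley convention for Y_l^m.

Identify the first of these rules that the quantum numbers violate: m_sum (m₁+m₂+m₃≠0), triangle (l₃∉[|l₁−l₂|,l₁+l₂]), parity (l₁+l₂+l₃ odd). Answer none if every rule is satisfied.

m₁+m₂+m₃ = -1 + 1 + 0 = 0  ✓
triangle: |1−2|=1 ≤ l₃=5 ≤ 1+2=3  ✗
parity: l₁+l₂+l₃ = 8 is even

triangle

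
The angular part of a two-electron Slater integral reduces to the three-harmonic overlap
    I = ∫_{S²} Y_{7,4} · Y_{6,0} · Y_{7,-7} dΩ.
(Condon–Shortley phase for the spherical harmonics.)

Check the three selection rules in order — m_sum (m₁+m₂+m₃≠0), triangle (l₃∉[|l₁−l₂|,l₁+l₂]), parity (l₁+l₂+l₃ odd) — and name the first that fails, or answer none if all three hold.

m_sum

Σmᵢ = -3  ✗
l₃∈[|l₁−l₂|,l₁+l₂]=[1,13], have l₃=7
Σlᵢ = 20 ⇒ even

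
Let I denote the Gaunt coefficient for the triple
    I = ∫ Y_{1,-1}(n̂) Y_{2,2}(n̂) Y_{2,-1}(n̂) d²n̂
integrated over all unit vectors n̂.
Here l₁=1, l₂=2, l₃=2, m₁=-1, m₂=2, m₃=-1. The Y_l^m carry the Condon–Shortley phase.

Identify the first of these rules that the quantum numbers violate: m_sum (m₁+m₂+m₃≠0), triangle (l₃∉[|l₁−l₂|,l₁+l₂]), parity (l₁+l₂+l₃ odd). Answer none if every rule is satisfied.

Σmᵢ = 0  ✓
l₃∈[|l₁−l₂|,l₁+l₂]=[1,3], have l₃=2  ✓
Σlᵢ = 5 ⇒ odd  ✗

parity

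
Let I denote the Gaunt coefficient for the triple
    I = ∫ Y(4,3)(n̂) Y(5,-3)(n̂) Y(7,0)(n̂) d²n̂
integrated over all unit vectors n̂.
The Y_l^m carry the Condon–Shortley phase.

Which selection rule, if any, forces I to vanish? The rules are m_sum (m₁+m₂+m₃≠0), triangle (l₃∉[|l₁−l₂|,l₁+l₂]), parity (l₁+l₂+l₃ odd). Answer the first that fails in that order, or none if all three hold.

none

azimuthal sum: 3 − 3 + 0 = 0  ✓
1 ≤ 7 ≤ 9 (triangle on l)  ✓
L = 4 + 5 + 7 = 16 (even)  ✓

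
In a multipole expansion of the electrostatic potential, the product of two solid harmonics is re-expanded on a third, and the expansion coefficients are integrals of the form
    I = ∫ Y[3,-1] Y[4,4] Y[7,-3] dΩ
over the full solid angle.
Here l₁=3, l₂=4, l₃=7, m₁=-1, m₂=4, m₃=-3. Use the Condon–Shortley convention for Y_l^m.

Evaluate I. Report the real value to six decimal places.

-0.045200

Rules hold: Σm=0, L=14 even, 1≤7≤7.
N = 7·9·15 = 945
Δ = 0!·6!·8!/15! = 1/45045
Racah Σ t=0..0: t=0:+1/20736 = 1/20736
⇒ 3j(3 4 7; 0 0 0)² = 35/1287, sgn -1
Racah Σ t=0..0: t=0:+1/1935360 = 1/1935360
⇒ 3j(3 4 7; -1 4 -3)² = 1/1001, sgn +1
4πI² = N·(3j₀)²·(3jₘ)² = 525/20449
I = -1·√(0.0256736/4π) = -0.04520003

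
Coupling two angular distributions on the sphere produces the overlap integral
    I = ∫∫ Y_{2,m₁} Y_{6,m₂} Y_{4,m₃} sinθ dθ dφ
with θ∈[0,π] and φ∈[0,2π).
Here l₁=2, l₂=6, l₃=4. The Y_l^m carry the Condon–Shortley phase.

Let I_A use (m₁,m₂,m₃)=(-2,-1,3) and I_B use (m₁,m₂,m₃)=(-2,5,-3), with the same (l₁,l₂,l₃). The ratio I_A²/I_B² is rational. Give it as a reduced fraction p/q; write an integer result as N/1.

Shared (l₁,l₂,l₃)=(2,6,4): N and (l;000)² cancel in I_A²/I_B².
A: Δ = 4!·0!·8!/13! = 1/6435; Racah Σ t=4..4: t=4:+1/120960 = 1/120960; ⇒ 3j(2 6 4; -2 -1 3)² = 1/1287, sgn -1
B: Δ = 4!·0!·8!/13! = 1/6435; Racah Σ t=4..4: t=4:+1/120960 = 1/120960; ⇒ 3j(2 6 4; -2 5 -3)² = 2/39, sgn -1
I_A²/I_B² = (1/1287)/(2/39) = 1/66

1/66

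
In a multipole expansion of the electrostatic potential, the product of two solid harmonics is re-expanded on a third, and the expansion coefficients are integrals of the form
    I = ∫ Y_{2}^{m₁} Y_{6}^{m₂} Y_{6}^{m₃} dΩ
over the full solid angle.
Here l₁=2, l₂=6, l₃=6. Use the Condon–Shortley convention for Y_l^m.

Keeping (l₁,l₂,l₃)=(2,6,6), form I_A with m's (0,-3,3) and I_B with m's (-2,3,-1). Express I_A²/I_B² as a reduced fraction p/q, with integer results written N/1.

l's match ⇒ only the (l;m) 3-j factors differ between A and B.
A: triangle coeff Δ(2,6,6) = 1/90090; Σ_t [0,2]: t=0:+1/120960 t=1:−1/80640 t=2:+1/1451520 = -1/290304; (3j)²=5/2002 [(2 6 6; 0 -3 3)], sign=+1
B: triangle coeff Δ(2,6,6) = 1/90090; Σ_t [2,2]: t=2:+1/120960 = 1/120960; (3j)²=24/1001 [(2 6 6; -2 3 -1)], sign=-1
I_A²/I_B² = (5/2002)/(24/1001) = 5/48

5/48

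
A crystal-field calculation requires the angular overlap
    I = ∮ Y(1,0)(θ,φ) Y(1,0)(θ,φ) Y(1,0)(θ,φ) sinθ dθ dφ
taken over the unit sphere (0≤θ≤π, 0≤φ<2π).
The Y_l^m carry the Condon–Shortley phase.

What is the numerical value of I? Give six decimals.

0.000000

l₁+l₂+l₃=3 is odd: 3j(l;000)=0 ⇒ I=0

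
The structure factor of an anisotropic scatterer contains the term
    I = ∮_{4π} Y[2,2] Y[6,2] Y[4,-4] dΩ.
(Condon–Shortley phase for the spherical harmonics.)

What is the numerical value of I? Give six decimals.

m-sum 0 ✓  L=12 even ✓  4≤4≤8 ✓
Π(2lᵢ+1) = 5×13×9 = 585
triangle coeff Δ(2,6,4) = 1/6435
Σ_t [2,2]: t=2:+1/2304 = 1/2304
(3j)²=5/143 [(2 6 4; 0 0 0)], sign=+1
Σ_t [0,0]: t=0:+1/967680 = 1/967680
(3j)²=1/6435 [(2 6 4; 2 2 -4)], sign=+1
⇒ 4πI² = 5/1573
I = (+1)√(5/1573/(4π)) = 0.01590434

0.015904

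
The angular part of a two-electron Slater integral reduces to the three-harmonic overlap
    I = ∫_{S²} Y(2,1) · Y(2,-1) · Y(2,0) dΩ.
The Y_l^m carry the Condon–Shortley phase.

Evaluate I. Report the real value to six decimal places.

-0.090112

Checks pass: Σm=0; 6 even; l₃=2∈[0,4].
(2·2+1)(2·2+1)(2·2+1) = 125
Δ: 2! 2! 2! / 7! → 1/630
sum: t=0:+1/8 t=1:−1/1 t=2:+1/8 = -3/4
3j²(2 2 2; 0 0 0) = Δ·Π!·Σ² = 2/35  (sign -1)
sum: t=0:+1/2 t=1:−1/4 = 1/4
3j²(2 2 2; 1 -1 0) = Δ·Π!·Σ² = 1/70  (sign +1)
combine: 4πI² = 125·2/35·1/70 = 5/49
take √, sign -1: I = -0.09011188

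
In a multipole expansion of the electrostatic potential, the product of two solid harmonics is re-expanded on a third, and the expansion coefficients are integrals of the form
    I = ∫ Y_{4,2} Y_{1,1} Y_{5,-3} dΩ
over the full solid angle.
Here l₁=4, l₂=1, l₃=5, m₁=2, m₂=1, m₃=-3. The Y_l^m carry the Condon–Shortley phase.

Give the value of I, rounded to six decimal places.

m-sum 0 ✓  L=10 even ✓  3≤5≤5 ✓
Π(2lᵢ+1) = 9×3×11 = 297
triangle coeff Δ(4,1,5) = 1/495
Σ_t [0,0]: t=0:+1/576 = 1/576
(3j)²=5/99 [(4 1 5; 0 0 0)], sign=-1
Σ_t [0,0]: t=0:+1/2880 = 1/2880
(3j)²=28/495 [(4 1 5; 2 1 -3)], sign=+1
⇒ 4πI² = 28/33
I = (-1)√(28/33/(4π)) = -0.25984664

-0.259847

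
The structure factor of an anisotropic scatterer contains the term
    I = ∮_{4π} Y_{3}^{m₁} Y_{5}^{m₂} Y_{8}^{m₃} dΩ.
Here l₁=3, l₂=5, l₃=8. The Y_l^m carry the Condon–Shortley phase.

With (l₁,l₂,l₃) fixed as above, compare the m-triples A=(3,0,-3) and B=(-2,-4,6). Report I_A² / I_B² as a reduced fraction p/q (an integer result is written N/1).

3/26

l's match ⇒ only the (l;m) 3-j factors differ between A and B.
A: triangle coeff Δ(3,5,8) = 1/136136; Σ_t [0,0]: t=0:+1/10368000 = 1/10368000; (3j)²=3/884 [(3 5 8; 3 0 -3)], sign=-1
B: triangle coeff Δ(3,5,8) = 1/136136; Σ_t [0,0]: t=0:+1/43545600 = 1/43545600; (3j)²=1/34 [(3 5 8; -2 -4 6)], sign=+1
I_A²/I_B² = (3/884)/(1/34) = 3/26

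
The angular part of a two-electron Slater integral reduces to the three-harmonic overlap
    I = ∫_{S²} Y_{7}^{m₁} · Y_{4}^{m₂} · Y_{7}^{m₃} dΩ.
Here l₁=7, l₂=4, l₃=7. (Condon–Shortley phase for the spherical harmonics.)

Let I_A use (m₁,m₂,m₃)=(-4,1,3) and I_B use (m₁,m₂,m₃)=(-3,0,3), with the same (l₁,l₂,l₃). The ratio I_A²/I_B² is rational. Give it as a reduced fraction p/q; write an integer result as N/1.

455455/62001

Same 7,4,7: normalisation and zero-m 3j drop out of the ratio.
A: Δ: 4! 10! 4! / 19! → 1/58198140; sum: t=1:−1/522547200 t=2:+1/8709120 t=3:−1/1935360 t=4:+1/4354560 = -13/74649600; 3j²(7 4 7; -4 1 3) = Δ·Π!·Σ² = 91/11628  (sign -1)
B: Δ: 4! 10! 4! / 19! → 1/58198140; sum: t=0:+1/2090188800 t=1:−1/13063680 t=2:+1/1290240 t=3:−1/1088640 t=4:+1/9953280 = -83/696729600; 3j²(7 4 7; -3 0 3) = Δ·Π!·Σ² = 6889/6466460  (sign -1)
I_A²/I_B² = (91/11628)/(6889/6466460) = 455455/62001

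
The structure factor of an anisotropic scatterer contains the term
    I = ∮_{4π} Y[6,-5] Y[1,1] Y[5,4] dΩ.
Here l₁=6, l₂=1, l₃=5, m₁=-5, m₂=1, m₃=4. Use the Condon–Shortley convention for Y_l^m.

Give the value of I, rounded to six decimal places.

Checks pass: Σm=0; 12 even; l₃=5∈[5,7].
(2·6+1)(2·1+1)(2·5+1) = 429
Δ: 2! 10! 0! / 13! → 1/858
sum: t=1:−1/14400 = -1/14400
3j²(6 1 5; 0 0 0) = Δ·Π!·Σ² = 6/143  (sign +1)
sum: t=2:+1/725760 = 1/725760
3j²(6 1 5; -5 1 4) = Δ·Π!·Σ² = 5/78  (sign -1)
combine: 4πI² = 429·6/143·5/78 = 15/13
take √, sign -1: I = -0.30301841

-0.303018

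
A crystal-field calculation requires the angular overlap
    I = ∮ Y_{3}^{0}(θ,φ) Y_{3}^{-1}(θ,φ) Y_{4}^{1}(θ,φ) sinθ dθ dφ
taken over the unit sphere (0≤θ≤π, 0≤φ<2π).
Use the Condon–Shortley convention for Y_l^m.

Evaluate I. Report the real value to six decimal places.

m-sum 0 ✓  L=10 even ✓  0≤4≤6 ✓
Π(2lᵢ+1) = 7×7×9 = 441
triangle coeff Δ(3,3,4) = 1/34650
Σ_t [0,2]: t=0:+1/72 t=1:−1/16 t=2:+1/72 = -5/144
(3j)²=2/77 [(3 3 4; 0 0 0)], sign=-1
Σ_t [0,2]: t=0:+1/48 t=1:−1/24 t=2:+1/288 = -5/288
(3j)²=5/462 [(3 3 4; 0 -1 1)], sign=+1
⇒ 4πI² = 15/121
I = (-1)√(15/121/(4π)) = -0.09932258

-0.099323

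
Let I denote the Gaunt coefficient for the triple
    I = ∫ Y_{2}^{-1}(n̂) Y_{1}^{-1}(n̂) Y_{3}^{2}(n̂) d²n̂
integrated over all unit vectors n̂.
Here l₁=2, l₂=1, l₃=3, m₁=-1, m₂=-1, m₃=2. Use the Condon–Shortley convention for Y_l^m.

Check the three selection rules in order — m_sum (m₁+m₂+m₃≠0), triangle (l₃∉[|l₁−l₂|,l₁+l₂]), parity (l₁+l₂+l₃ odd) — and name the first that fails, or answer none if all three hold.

m₁+m₂+m₃ = -1 − 1 + 2 = 0  ✓
triangle: |2−1|=1 ≤ l₃=3 ≤ 2+1=3  ✓
parity: l₁+l₂+l₃ = 6 is even  ✓

none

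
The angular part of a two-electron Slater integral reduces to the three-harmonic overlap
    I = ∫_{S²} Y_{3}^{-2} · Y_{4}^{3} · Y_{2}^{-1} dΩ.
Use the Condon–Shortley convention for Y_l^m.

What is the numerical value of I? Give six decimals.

L=9 odd ⇒ parity kills the (l;000) factor ⇒ I = 0

0.000000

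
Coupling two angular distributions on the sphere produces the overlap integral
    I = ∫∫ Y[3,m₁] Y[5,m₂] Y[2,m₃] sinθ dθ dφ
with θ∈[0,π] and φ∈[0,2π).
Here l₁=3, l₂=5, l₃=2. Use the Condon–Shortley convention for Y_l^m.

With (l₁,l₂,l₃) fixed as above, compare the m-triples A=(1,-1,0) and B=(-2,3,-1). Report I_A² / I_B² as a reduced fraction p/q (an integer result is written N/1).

Shared (l₁,l₂,l₃)=(3,5,2): N and (l;000)² cancel in I_A²/I_B².
A: Δ = 6!·0!·4!/11! = 1/2310; Racah Σ t=2..2: t=2:+1/192 = 1/192; ⇒ 3j(3 5 2; 1 -1 0)² = 3/77, sgn +1
B: Δ = 6!·0!·4!/11! = 1/2310; Racah Σ t=5..5: t=5:−1/720 = -1/720; ⇒ 3j(3 5 2; -2 3 -1)² = 8/165, sgn +1
I_A²/I_B² = (3/77)/(8/165) = 45/56

45/56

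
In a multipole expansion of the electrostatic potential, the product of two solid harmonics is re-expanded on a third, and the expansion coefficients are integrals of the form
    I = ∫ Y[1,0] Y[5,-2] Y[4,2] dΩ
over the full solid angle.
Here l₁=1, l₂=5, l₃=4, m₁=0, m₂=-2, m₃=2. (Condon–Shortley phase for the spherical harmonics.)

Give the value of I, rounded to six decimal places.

Rules hold: Σm=0, L=10 even, 4≤4≤6.
N = 3·11·9 = 297
Δ = 2!·0!·8!/11! = 1/495
Racah Σ t=1..1: t=1:−1/576 = -1/576
⇒ 3j(1 5 4; 0 0 0)² = 5/99, sgn -1
Racah Σ t=1..1: t=1:−1/1440 = -1/1440
⇒ 3j(1 5 4; 0 -2 2)² = 7/165, sgn -1
4πI² = N·(3j₀)²·(3jₘ)² = 7/11
I = +1·√(0.636364/4π) = 0.22503380

0.225034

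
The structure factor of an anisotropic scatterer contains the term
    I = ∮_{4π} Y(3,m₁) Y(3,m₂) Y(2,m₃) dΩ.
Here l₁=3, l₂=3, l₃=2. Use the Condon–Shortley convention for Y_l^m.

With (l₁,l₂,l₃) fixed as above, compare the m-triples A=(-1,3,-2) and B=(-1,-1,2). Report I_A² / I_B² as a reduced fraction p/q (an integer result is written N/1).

Shared (l₁,l₂,l₃)=(3,3,2): N and (l;000)² cancel in I_A²/I_B².
A: Δ = 4!·2!·2!/9! = 1/3780; Racah Σ t=4..4: t=4:+1/96 = 1/96; ⇒ 3j(3 3 2; -1 3 -2)² = 1/42, sgn +1
B: Δ = 4!·2!·2!/9! = 1/3780; Racah Σ t=2..2: t=2:+1/16 = 1/16; ⇒ 3j(3 3 2; -1 -1 2)² = 2/35, sgn +1
I_A²/I_B² = (1/42)/(2/35) = 5/12

5/12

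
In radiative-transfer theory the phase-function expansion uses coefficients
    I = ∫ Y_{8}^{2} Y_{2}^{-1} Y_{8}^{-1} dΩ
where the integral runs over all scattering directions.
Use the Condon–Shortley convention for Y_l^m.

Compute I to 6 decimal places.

0.068038

Checks pass: Σm=0; 18 even; l₃=8∈[6,10].
(2·8+1)(2·2+1)(2·8+1) = 1445
Δ: 2! 14! 2! / 19! → 1/348840
sum: t=0:+1/116121600 t=1:−1/25401600 t=2:+1/116121600 = -1/45158400
3j²(8 2 8; 0 0 0) = Δ·Π!·Σ² = 24/1615  (sign -1)
sum: t=0:+1/58060800 t=1:−1/87091200 = 1/174182400
3j²(8 2 8; 2 -1 -1) = Δ·Π!·Σ² = 7/2584  (sign -1)
combine: 4πI² = 1445·24/1615·7/2584 = 21/361
take √, sign +1: I = 0.06803793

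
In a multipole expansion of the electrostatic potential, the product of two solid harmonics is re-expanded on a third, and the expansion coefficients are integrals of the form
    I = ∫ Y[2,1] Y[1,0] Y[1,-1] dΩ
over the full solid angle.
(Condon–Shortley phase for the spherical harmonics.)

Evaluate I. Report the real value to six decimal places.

-0.218510

m-sum 0 ✓  L=4 even ✓  1≤1≤3 ✓
Π(2lᵢ+1) = 5×3×3 = 45
triangle coeff Δ(2,1,1) = 1/30
Σ_t [1,1]: t=1:−1/1 = -1/1
(3j)²=2/15 [(2 1 1; 0 0 0)], sign=+1
Σ_t [1,1]: t=1:−1/2 = -1/2
(3j)²=1/10 [(2 1 1; 1 0 -1)], sign=-1
⇒ 4πI² = 3/5
I = (-1)√(3/5/(4π)) = -0.21850969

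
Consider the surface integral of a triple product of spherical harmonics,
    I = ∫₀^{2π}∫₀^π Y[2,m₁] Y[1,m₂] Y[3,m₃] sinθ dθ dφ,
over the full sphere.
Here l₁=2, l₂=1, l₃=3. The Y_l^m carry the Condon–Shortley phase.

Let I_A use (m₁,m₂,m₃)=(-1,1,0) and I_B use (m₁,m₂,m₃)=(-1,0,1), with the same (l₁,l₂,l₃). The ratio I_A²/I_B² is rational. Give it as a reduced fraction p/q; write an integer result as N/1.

3/8

Same 2,1,3: normalisation and zero-m 3j drop out of the ratio.
A: Δ: 0! 4! 2! / 7! → 1/105; sum: t=0:+1/12 = 1/12; 3j²(2 1 3; -1 1 0) = Δ·Π!·Σ² = 1/35  (sign -1)
B: Δ: 0! 4! 2! / 7! → 1/105; sum: t=0:+1/6 = 1/6; 3j²(2 1 3; -1 0 1) = Δ·Π!·Σ² = 8/105  (sign +1)
I_A²/I_B² = (1/35)/(8/105) = 3/8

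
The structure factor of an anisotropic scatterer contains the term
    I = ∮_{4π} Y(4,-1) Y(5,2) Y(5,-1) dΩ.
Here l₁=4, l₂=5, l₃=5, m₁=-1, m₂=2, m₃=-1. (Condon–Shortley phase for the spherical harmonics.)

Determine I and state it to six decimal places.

0.128377

Checks pass: Σm=0; 14 even; l₃=5∈[1,9].
(2·4+1)(2·5+1)(2·5+1) = 1089
Δ: 4! 4! 6! / 15! → 1/3153150
sum: t=0:+1/69120 t=1:−1/1728 t=2:+1/576 t=3:−1/1728 t=4:+1/69120 = 7/11520
3j²(4 5 5; 0 0 0) = Δ·Π!·Σ² = 2/143  (sign -1)
sum: t=1:−1/103680 t=2:+1/2880 t=3:−1/1152 t=4:+1/5184 = -7/20736
3j²(4 5 5; -1 2 -1) = Δ·Π!·Σ² = 35/2574  (sign -1)
combine: 4πI² = 1089·2/143·35/2574 = 35/169
take √, sign +1: I = 0.12837656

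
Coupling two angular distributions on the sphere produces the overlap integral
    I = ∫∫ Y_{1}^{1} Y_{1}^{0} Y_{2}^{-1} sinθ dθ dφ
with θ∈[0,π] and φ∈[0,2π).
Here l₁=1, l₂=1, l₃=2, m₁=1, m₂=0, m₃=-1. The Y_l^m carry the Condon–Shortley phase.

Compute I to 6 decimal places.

-0.218510

Rules hold: Σm=0, L=4 even, 0≤2≤2.
N = 3·3·5 = 45
Δ = 0!·2!·2!/5! = 1/30
Racah Σ t=0..0: t=0:+1/1 = 1/1
⇒ 3j(1 1 2; 0 0 0)² = 2/15, sgn +1
Racah Σ t=0..0: t=0:+1/2 = 1/2
⇒ 3j(1 1 2; 1 0 -1)² = 1/10, sgn -1
4πI² = N·(3j₀)²·(3jₘ)² = 3/5
I = -1·√(0.6/4π) = -0.21850969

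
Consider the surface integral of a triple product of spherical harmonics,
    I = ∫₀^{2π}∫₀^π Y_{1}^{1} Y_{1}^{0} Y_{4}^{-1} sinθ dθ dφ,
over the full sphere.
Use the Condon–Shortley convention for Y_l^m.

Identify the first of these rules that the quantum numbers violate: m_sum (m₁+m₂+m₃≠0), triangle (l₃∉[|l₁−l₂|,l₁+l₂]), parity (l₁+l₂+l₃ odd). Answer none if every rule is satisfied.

triangle

Σmᵢ = 0  ✓
l₃∈[|l₁−l₂|,l₁+l₂]=[0,2], have l₃=4  ✗
Σlᵢ = 6 ⇒ even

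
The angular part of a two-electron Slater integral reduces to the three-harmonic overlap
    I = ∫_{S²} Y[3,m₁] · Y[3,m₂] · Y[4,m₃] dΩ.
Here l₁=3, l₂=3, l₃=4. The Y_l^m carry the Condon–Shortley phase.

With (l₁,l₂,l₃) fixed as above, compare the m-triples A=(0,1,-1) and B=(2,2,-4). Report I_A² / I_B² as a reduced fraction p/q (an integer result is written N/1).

3/14

l's match ⇒ only the (l;m) 3-j factors differ between A and B.
A: triangle coeff Δ(3,3,4) = 1/34650; Σ_t [0,2]: t=0:+1/288 t=1:−1/24 t=2:+1/48 = -5/288; (3j)²=5/462 [(3 3 4; 0 1 -1)], sign=+1
B: triangle coeff Δ(3,3,4) = 1/34650; Σ_t [1,1]: t=1:−1/576 = -1/576; (3j)²=5/99 [(3 3 4; 2 2 -4)], sign=-1
I_A²/I_B² = (5/462)/(5/99) = 3/14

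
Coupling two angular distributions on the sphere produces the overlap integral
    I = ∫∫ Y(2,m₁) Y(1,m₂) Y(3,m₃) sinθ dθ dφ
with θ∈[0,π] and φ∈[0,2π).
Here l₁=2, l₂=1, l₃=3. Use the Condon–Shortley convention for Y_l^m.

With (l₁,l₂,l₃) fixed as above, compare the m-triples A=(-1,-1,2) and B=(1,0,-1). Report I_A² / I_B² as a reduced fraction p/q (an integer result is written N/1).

Same 2,1,3: normalisation and zero-m 3j drop out of the ratio.
A: Δ: 0! 4! 2! / 7! → 1/105; sum: t=0:+1/12 = 1/12; 3j²(2 1 3; -1 -1 2) = Δ·Π!·Σ² = 2/21  (sign -1)
B: Δ: 0! 4! 2! / 7! → 1/105; sum: t=0:+1/6 = 1/6; 3j²(2 1 3; 1 0 -1) = Δ·Π!·Σ² = 8/105  (sign +1)
I_A²/I_B² = (2/21)/(8/105) = 5/4

5/4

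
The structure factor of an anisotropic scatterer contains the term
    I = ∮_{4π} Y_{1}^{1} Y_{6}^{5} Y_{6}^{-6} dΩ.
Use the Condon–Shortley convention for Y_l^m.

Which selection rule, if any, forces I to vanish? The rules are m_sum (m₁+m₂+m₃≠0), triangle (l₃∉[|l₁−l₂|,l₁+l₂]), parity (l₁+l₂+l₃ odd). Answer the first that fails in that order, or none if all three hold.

m₁+m₂+m₃ = 1 + 5 − 6 = 0  ✓
triangle: |1−6|=5 ≤ l₃=6 ≤ 1+6=7  ✓
parity: l₁+l₂+l₃ = 13 is odd  ✗

parity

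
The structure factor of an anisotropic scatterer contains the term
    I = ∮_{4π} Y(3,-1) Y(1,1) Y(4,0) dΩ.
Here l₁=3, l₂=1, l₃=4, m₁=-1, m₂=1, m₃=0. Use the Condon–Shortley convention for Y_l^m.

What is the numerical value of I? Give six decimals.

Rules hold: Σm=0, L=8 even, 2≤4≤4.
N = 7·3·9 = 189
Δ = 0!·6!·2!/9! = 1/252
Racah Σ t=0..0: t=0:+1/36 = 1/36
⇒ 3j(3 1 4; 0 0 0)² = 4/63, sgn +1
Racah Σ t=0..0: t=0:+1/96 = 1/96
⇒ 3j(3 1 4; -1 1 0)² = 1/42, sgn +1
4πI² = N·(3j₀)²·(3jₘ)² = 2/7
I = +1·√(0.285714/4π) = 0.15078601

0.150786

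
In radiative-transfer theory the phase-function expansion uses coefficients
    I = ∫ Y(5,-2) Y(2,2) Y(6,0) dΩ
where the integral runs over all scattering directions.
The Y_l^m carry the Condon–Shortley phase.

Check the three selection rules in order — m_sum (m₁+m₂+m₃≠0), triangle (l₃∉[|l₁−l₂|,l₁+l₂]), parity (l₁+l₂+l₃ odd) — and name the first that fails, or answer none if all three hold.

parity

Σmᵢ = 0  ✓
l₃∈[|l₁−l₂|,l₁+l₂]=[3,7], have l₃=6  ✓
Σlᵢ = 13 ⇒ odd  ✗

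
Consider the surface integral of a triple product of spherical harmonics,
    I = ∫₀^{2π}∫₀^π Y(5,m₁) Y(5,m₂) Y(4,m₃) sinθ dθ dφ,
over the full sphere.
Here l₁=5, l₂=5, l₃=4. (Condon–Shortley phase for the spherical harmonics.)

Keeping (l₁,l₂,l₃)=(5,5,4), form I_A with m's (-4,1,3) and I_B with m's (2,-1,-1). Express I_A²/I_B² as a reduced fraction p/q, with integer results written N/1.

12/7

Same 5,5,4: normalisation and zero-m 3j drop out of the ratio.
A: Δ: 6! 4! 4! / 15! → 1/3153150; sum: t=5:−1/17280 t=6:+1/103680 = -1/20736; 3j²(5 5 4; -4 1 3) = Δ·Π!·Σ² = 10/429  (sign +1)
B: Δ: 6! 4! 4! / 15! → 1/3153150; sum: t=0:+1/103680 t=1:−1/2880 t=2:+1/1152 t=3:−1/5184 = 7/20736; 3j²(5 5 4; 2 -1 -1) = Δ·Π!·Σ² = 35/2574  (sign -1)
I_A²/I_B² = (10/429)/(35/2574) = 12/7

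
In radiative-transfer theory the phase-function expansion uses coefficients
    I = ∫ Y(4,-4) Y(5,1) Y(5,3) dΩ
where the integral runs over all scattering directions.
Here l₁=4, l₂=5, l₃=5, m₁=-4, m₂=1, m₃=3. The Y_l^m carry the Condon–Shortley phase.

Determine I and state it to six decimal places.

Checks pass: Σm=0; 14 even; l₃=5∈[1,9].
(2·4+1)(2·5+1)(2·5+1) = 1089
Δ: 4! 4! 6! / 15! → 1/3153150
sum: t=0:+1/69120 t=1:−1/1728 t=2:+1/576 t=3:−1/1728 t=4:+1/69120 = 7/11520
3j²(4 5 5; 0 0 0) = Δ·Π!·Σ² = 2/143  (sign -1)
sum: t=4:+1/27648 = 1/27648
3j²(4 5 5; -4 1 3) = Δ·Π!·Σ² = 10/429  (sign +1)
combine: 4πI² = 1089·2/143·10/429 = 60/169
take √, sign -1: I = -0.16808437

-0.168084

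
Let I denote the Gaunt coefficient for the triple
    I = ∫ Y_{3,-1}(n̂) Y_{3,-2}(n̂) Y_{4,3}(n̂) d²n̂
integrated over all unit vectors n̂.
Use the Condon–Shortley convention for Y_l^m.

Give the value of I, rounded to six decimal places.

-0.095955

Checks pass: Σm=0; 10 even; l₃=4∈[0,6].
(2·3+1)(2·3+1)(2·4+1) = 441
Δ: 2! 4! 4! / 11! → 1/34650
sum: t=0:+1/72 t=1:−1/16 t=2:+1/72 = -5/144
3j²(3 3 4; 0 0 0) = Δ·Π!·Σ² = 2/77  (sign -1)
sum: t=0:+1/288 t=1:−1/144 = -1/288
3j²(3 3 4; -1 -2 3) = Δ·Π!·Σ² = 1/99  (sign +1)
combine: 4πI² = 441·2/77·1/99 = 14/121
take √, sign -1: I = -0.09595473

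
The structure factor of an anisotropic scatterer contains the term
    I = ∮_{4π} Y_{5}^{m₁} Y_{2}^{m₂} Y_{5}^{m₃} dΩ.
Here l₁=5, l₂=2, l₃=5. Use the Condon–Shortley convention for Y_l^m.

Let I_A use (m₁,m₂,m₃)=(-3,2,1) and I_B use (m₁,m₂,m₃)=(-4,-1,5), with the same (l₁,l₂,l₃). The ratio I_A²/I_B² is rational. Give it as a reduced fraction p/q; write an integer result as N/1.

112/135

Shared (l₁,l₂,l₃)=(5,2,5): N and (l;000)² cancel in I_A²/I_B².
A: Δ = 2!·8!·2!/13! = 1/38610; Racah Σ t=2..2: t=2:+1/5760 = 1/5760; ⇒ 3j(5 2 5; -3 2 1)² = 56/2145, sgn +1
B: Δ = 2!·8!·2!/13! = 1/38610; Racah Σ t=1..1: t=1:−1/80640 = -1/80640; ⇒ 3j(5 2 5; -4 -1 5)² = 9/286, sgn -1
I_A²/I_B² = (56/2145)/(9/286) = 112/135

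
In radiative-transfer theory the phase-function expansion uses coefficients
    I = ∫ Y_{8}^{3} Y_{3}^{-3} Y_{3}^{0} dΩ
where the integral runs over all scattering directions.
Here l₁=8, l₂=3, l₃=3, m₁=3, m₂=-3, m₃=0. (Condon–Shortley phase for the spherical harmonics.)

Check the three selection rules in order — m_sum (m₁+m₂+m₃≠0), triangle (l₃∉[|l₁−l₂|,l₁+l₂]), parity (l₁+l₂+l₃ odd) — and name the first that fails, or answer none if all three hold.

m₁+m₂+m₃ = 3 − 3 + 0 = 0  ✓
triangle: |8−3|=5 ≤ l₃=3 ≤ 8+3=11  ✗
parity: l₁+l₂+l₃ = 14 is even

triangle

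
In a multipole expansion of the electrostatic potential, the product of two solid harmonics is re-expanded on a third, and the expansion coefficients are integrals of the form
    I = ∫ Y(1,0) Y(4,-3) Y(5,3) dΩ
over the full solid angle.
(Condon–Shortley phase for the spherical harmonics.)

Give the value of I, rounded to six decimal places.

m-sum 0 ✓  L=10 even ✓  3≤5≤5 ✓
Π(2lᵢ+1) = 3×9×11 = 297
triangle coeff Δ(1,4,5) = 1/495
Σ_t [0,0]: t=0:+1/576 = 1/576
(3j)²=5/99 [(1 4 5; 0 0 0)], sign=-1
Σ_t [0,0]: t=0:+1/5040 = 1/5040
(3j)²=16/495 [(1 4 5; 0 -3 3)], sign=+1
⇒ 4πI² = 16/33
I = (-1)√(16/33/(4π)) = -0.19642560

-0.196426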